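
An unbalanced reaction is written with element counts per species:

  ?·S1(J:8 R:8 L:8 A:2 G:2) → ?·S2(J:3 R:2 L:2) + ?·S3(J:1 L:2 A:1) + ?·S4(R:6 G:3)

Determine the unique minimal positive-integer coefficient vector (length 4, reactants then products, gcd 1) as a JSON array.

J: 3·8 = 24 | 6·3+6·1+2·0 = 24
R: 3·8 = 24 | 6·2+6·0+2·6 = 24
L: 3·8 = 24 | 6·2+6·2+2·0 = 24
A: 3·2 = 6 | 6·0+6·1+2·0 = 6
G: 3·2 = 6 | 6·0+6·0+2·3 = 6
gcd(3,6,6,2) = 1

Coefficients: [3, 6, 6, 2]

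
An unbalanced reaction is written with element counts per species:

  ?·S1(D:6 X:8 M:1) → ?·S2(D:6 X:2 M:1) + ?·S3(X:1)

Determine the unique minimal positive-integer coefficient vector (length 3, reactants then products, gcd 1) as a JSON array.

Coefficients: [1, 1, 6]

D: 1·6 = 6 | 1·6+6·0 = 6
X: 1·8 = 8 | 1·2+6·1 = 8
M: 1·1 = 1 | 1·1+6·0 = 1
gcd(1,1,6) = 1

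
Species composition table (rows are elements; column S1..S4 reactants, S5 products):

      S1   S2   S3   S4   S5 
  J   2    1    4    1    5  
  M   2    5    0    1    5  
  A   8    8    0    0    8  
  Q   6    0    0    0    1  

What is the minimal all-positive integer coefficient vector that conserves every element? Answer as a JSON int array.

Coefficients: [1, 5, 5, 3, 6]

J: 1·2+5·1+5·4+3·1 = 30 | 6·5 = 30
M: 1·2+5·5+5·0+3·1 = 30 | 6·5 = 30
A: 1·8+5·8+5·0+3·0 = 48 | 6·8 = 48
Q: 1·6+5·0+5·0+3·0 = 6 | 6·1 = 6
gcd(1,5,5,3,6) = 1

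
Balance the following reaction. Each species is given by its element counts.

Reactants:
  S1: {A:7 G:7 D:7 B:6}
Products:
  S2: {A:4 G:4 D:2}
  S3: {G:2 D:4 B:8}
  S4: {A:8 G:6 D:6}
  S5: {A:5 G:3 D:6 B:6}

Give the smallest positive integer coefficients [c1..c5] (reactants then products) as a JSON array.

A: 6·7 = 42 | 6·4+3·0+1·8+2·5 = 42
G: 6·7 = 42 | 6·4+3·2+1·6+2·3 = 42
D: 6·7 = 42 | 6·2+3·4+1·6+2·6 = 42
B: 6·6 = 36 | 6·0+3·8+1·0+2·6 = 36
gcd(6,6,3,1,2) = 1

Coefficients: [6, 6, 3, 1, 2]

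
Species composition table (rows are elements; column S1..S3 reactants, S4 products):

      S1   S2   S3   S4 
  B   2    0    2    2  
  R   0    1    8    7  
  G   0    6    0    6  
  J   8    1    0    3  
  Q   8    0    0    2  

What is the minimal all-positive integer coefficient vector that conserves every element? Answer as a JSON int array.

B: 1·2+4·0+3·2 = 8 | 4·2 = 8
R: 1·0+4·1+3·8 = 28 | 4·7 = 28
G: 1·0+4·6+3·0 = 24 | 4·6 = 24
J: 1·8+4·1+3·0 = 12 | 4·3 = 12
Q: 1·8+4·0+3·0 = 8 | 4·2 = 8
gcd(1,4,3,4) = 1

Coefficients: [1, 4, 3, 4]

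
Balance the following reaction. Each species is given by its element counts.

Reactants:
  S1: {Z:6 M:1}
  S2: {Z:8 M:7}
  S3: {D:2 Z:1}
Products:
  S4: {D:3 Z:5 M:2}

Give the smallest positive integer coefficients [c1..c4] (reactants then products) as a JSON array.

D: 1·0+1·0+6·2 = 12 | 4·3 = 12
Z: 1·6+1·8+6·1 = 20 | 4·5 = 20
M: 1·1+1·7+6·0 = 8 | 4·2 = 8
gcd(1,1,6,4) = 1

Coefficients: [1, 1, 6, 4]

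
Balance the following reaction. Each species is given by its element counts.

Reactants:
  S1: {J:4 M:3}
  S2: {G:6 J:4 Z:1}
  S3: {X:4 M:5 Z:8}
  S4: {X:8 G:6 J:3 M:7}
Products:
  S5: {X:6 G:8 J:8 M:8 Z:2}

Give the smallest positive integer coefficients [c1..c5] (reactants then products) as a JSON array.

X: 5·0+4·0+1·4+4·8 = 36 | 6·6 = 36
G: 5·0+4·6+1·0+4·6 = 48 | 6·8 = 48
J: 5·4+4·4+1·0+4·3 = 48 | 6·8 = 48
M: 5·3+4·0+1·5+4·7 = 48 | 6·8 = 48
Z: 5·0+4·1+1·8+4·0 = 12 | 6·2 = 12
gcd(5,4,1,4,6) = 1

Coefficients: [5, 4, 1, 4, 6]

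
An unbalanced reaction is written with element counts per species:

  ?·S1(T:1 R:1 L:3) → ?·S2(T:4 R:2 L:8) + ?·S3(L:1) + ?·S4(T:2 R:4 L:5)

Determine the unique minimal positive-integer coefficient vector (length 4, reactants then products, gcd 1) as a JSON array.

Coefficients: [6, 1, 5, 1]

T: 6·1 = 6 | 1·4+5·0+1·2 = 6
R: 6·1 = 6 | 1·2+5·0+1·4 = 6
L: 6·3 = 18 | 1·8+5·1+1·5 = 18
gcd(6,1,5,1) = 1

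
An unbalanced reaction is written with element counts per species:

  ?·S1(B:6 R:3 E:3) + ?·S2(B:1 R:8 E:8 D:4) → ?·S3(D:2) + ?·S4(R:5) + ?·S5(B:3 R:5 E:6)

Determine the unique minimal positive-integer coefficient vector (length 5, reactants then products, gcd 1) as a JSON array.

Coefficients: [2, 3, 6, 1, 5]

B: 2·6+3·1 = 15 | 6·0+1·0+5·3 = 15
R: 2·3+3·8 = 30 | 6·0+1·5+5·5 = 30
E: 2·3+3·8 = 30 | 6·0+1·0+5·6 = 30
D: 2·0+3·4 = 12 | 6·2+1·0+5·0 = 12
gcd(2,3,6,1,5) = 1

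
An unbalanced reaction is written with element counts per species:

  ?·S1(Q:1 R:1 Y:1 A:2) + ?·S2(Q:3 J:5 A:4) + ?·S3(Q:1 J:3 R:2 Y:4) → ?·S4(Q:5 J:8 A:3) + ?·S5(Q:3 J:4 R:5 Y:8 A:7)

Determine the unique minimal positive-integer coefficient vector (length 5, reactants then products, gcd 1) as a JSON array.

Coefficients: [4, 3, 3, 2, 2]

Q: 4·1+3·3+3·1 = 16 | 2·5+2·3 = 16
J: 4·0+3·5+3·3 = 24 | 2·8+2·4 = 24
R: 4·1+3·0+3·2 = 10 | 2·0+2·5 = 10
Y: 4·1+3·0+3·4 = 16 | 2·0+2·8 = 16
A: 4·2+3·4+3·0 = 20 | 2·3+2·7 = 20
gcd(4,3,3,2,2) = 1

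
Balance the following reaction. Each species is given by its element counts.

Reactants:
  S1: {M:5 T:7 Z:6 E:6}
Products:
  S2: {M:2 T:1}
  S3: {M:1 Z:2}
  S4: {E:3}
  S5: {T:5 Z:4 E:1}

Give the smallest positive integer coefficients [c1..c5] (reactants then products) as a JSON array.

M: 3·5 = 15 | 6·2+3·1+5·0+3·0 = 15
T: 3·7 = 21 | 6·1+3·0+5·0+3·5 = 21
Z: 3·6 = 18 | 6·0+3·2+5·0+3·4 = 18
E: 3·6 = 18 | 6·0+3·0+5·3+3·1 = 18
gcd(3,6,3,5,3) = 1

Coefficients: [3, 6, 3, 5, 3]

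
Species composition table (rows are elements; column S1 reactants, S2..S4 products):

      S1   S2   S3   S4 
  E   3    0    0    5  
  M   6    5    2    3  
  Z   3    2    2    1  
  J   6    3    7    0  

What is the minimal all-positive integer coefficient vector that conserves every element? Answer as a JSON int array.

Coefficients: [5, 3, 3, 3]

E: 5·3 = 15 | 3·0+3·0+3·5 = 15
M: 5·6 = 30 | 3·5+3·2+3·3 = 30
Z: 5·3 = 15 | 3·2+3·2+3·1 = 15
J: 5·6 = 30 | 3·3+3·7+3·0 = 30
gcd(5,3,3,3) = 1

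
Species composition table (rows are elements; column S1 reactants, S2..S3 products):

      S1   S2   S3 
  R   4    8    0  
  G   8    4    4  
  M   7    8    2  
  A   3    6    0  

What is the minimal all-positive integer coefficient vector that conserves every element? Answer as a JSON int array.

Coefficients: [2, 1, 3]

R: 2·4 = 8 | 1·8+3·0 = 8
G: 2·8 = 16 | 1·4+3·4 = 16
M: 2·7 = 14 | 1·8+3·2 = 14
A: 2·3 = 6 | 1·6+3·0 = 6
gcd(2,1,3) = 1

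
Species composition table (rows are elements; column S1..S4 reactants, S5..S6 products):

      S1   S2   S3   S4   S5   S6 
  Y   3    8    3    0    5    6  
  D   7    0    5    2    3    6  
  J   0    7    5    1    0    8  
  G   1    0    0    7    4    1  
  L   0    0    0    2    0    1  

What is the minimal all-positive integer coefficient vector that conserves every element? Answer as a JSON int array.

Y: 5·3+5·8+2·3+3·0 = 61 | 5·5+6·6 = 61
D: 5·7+5·0+2·5+3·2 = 51 | 5·3+6·6 = 51
J: 5·0+5·7+2·5+3·1 = 48 | 5·0+6·8 = 48
G: 5·1+5·0+2·0+3·7 = 26 | 5·4+6·1 = 26
L: 5·0+5·0+2·0+3·2 = 6 | 5·0+6·1 = 6
gcd(5,5,2,3,5,6) = 1

Coefficients: [5, 5, 2, 3, 5, 6]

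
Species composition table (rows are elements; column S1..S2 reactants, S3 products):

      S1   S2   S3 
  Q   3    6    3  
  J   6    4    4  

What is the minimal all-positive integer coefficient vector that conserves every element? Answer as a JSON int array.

Coefficients: [2, 1, 4]

Q: 2·3+1·6 = 12 | 4·3 = 12
J: 2·6+1·4 = 16 | 4·4 = 16
gcd(2,1,4) = 1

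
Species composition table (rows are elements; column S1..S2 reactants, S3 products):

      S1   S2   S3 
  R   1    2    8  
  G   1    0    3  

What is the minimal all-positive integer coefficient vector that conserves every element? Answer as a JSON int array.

Coefficients: [6, 5, 2]

R: 6·1+5·2 = 16 | 2·8 = 16
G: 6·1+5·0 = 6 | 2·3 = 6
gcd(6,5,2) = 1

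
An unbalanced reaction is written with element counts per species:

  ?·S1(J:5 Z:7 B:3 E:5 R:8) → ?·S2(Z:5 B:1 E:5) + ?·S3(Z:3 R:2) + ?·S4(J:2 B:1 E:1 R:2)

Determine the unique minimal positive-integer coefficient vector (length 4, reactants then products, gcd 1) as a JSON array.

Coefficients: [2, 1, 3, 5]

J: 2·5 = 10 | 1·0+3·0+5·2 = 10
Z: 2·7 = 14 | 1·5+3·3+5·0 = 14
B: 2·3 = 6 | 1·1+3·0+5·1 = 6
E: 2·5 = 10 | 1·5+3·0+5·1 = 10
R: 2·8 = 16 | 1·0+3·2+5·2 = 16
gcd(2,1,3,5) = 1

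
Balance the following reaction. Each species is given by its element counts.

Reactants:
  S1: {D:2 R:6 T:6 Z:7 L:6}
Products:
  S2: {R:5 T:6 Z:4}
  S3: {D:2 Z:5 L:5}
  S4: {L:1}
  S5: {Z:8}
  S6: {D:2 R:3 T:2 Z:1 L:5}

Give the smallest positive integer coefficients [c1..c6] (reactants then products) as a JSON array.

D: 4·2 = 8 | 3·0+1·2+4·0+1·0+3·2 = 8
R: 4·6 = 24 | 3·5+1·0+4·0+1·0+3·3 = 24
T: 4·6 = 24 | 3·6+1·0+4·0+1·0+3·2 = 24
Z: 4·7 = 28 | 3·4+1·5+4·0+1·8+3·1 = 28
L: 4·6 = 24 | 3·0+1·5+4·1+1·0+3·5 = 24
gcd(4,3,1,4,1,3) = 1

Coefficients: [4, 3, 1, 4, 1, 3]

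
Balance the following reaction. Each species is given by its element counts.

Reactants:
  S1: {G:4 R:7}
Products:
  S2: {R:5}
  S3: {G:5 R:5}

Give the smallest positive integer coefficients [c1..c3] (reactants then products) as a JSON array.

Coefficients: [5, 3, 4]

G: 5·4 = 20 | 3·0+4·5 = 20
R: 5·7 = 35 | 3·5+4·5 = 35
gcd(5,3,4) = 1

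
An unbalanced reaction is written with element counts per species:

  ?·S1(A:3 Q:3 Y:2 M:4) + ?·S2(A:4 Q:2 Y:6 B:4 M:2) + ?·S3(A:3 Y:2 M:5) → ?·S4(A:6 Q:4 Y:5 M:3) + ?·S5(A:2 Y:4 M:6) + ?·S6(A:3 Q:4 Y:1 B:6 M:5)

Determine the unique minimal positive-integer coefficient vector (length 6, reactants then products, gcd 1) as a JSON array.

A: 6·3+3·4+2·3 = 36 | 4·6+3·2+2·3 = 36
Q: 6·3+3·2+2·0 = 24 | 4·4+3·0+2·4 = 24
Y: 6·2+3·6+2·2 = 34 | 4·5+3·4+2·1 = 34
B: 6·0+3·4+2·0 = 12 | 4·0+3·0+2·6 = 12
M: 6·4+3·2+2·5 = 40 | 4·3+3·6+2·5 = 40
gcd(6,3,2,4,3,2) = 1

Coefficients: [6, 3, 2, 4, 3, 2]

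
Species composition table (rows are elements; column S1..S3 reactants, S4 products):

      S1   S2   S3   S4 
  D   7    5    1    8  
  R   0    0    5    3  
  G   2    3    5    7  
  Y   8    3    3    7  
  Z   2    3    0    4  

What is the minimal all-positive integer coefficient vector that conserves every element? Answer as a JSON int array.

Coefficients: [1, 6, 3, 5]

D: 1·7+6·5+3·1 = 40 | 5·8 = 40
R: 1·0+6·0+3·5 = 15 | 5·3 = 15
G: 1·2+6·3+3·5 = 35 | 5·7 = 35
Y: 1·8+6·3+3·3 = 35 | 5·7 = 35
Z: 1·2+6·3+3·0 = 20 | 5·4 = 20
gcd(1,6,3,5) = 1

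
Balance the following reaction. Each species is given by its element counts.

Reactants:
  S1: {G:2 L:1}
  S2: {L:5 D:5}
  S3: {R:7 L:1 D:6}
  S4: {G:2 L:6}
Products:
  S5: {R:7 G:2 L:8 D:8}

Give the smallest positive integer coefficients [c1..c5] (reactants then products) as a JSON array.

Coefficients: [1, 2, 5, 4, 5]

R: 1·0+2·0+5·7+4·0 = 35 | 5·7 = 35
G: 1·2+2·0+5·0+4·2 = 10 | 5·2 = 10
L: 1·1+2·5+5·1+4·6 = 40 | 5·8 = 40
D: 1·0+2·5+5·6+4·0 = 40 | 5·8 = 40
gcd(1,2,5,4,5) = 1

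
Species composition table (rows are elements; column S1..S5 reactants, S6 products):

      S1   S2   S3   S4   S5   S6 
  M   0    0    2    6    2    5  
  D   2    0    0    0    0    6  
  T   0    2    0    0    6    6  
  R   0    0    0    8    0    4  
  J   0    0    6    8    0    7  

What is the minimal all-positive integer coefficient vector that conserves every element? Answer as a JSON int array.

M: 6·0+3·0+1·2+1·6+1·2 = 10 | 2·5 = 10
D: 6·2+3·0+1·0+1·0+1·0 = 12 | 2·6 = 12
T: 6·0+3·2+1·0+1·0+1·6 = 12 | 2·6 = 12
R: 6·0+3·0+1·0+1·8+1·0 = 8 | 2·4 = 8
J: 6·0+3·0+1·6+1·8+1·0 = 14 | 2·7 = 14
gcd(6,3,1,1,1,2) = 1

Coefficients: [6, 3, 1, 1, 1, 2]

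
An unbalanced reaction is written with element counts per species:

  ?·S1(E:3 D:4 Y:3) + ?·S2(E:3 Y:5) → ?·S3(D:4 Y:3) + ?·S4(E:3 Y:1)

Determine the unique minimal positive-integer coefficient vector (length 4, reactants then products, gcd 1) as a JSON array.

E: 4·3+1·3 = 15 | 4·0+5·3 = 15
D: 4·4+1·0 = 16 | 4·4+5·0 = 16
Y: 4·3+1·5 = 17 | 4·3+5·1 = 17
gcd(4,1,4,5) = 1

Coefficients: [4, 1, 4, 5]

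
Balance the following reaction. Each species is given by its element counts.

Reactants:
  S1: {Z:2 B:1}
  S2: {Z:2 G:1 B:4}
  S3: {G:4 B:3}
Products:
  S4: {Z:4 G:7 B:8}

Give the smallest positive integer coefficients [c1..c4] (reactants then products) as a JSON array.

Z: 5·2+1·2+5·0 = 12 | 3·4 = 12
G: 5·0+1·1+5·4 = 21 | 3·7 = 21
B: 5·1+1·4+5·3 = 24 | 3·8 = 24
gcd(5,1,5,3) = 1

Coefficients: [5, 1, 5, 3]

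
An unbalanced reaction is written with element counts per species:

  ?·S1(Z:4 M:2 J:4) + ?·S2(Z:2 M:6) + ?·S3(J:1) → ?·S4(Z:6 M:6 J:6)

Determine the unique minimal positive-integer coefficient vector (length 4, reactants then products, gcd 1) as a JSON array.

Z: 6·4+3·2+6·0 = 30 | 5·6 = 30
M: 6·2+3·6+6·0 = 30 | 5·6 = 30
J: 6·4+3·0+6·1 = 30 | 5·6 = 30
gcd(6,3,6,5) = 1

Coefficients: [6, 3, 6, 5]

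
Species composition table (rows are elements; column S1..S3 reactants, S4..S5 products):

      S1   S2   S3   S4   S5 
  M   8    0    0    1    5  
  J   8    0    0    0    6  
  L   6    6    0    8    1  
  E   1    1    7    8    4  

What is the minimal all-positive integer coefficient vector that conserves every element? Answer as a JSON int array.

Coefficients: [3, 3, 6, 4, 4]

M: 3·8+3·0+6·0 = 24 | 4·1+4·5 = 24
J: 3·8+3·0+6·0 = 24 | 4·0+4·6 = 24
L: 3·6+3·6+6·0 = 36 | 4·8+4·1 = 36
E: 3·1+3·1+6·7 = 48 | 4·8+4·4 = 48
gcd(3,3,6,4,4) = 1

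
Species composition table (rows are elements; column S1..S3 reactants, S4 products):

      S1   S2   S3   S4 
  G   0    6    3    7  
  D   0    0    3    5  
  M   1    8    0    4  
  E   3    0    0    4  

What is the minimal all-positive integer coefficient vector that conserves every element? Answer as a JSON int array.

Coefficients: [4, 1, 5, 3]

G: 4·0+1·6+5·3 = 21 | 3·7 = 21
D: 4·0+1·0+5·3 = 15 | 3·5 = 15
M: 4·1+1·8+5·0 = 12 | 3·4 = 12
E: 4·3+1·0+5·0 = 12 | 3·4 = 12
gcd(4,1,5,3) = 1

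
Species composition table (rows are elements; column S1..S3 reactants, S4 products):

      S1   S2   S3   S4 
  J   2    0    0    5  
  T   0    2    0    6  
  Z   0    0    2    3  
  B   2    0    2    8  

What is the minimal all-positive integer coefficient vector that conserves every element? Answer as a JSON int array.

Coefficients: [5, 6, 3, 2]

J: 5·2+6·0+3·0 = 10 | 2·5 = 10
T: 5·0+6·2+3·0 = 12 | 2·6 = 12
Z: 5·0+6·0+3·2 = 6 | 2·3 = 6
B: 5·2+6·0+3·2 = 16 | 2·8 = 16
gcd(5,6,3,2) = 1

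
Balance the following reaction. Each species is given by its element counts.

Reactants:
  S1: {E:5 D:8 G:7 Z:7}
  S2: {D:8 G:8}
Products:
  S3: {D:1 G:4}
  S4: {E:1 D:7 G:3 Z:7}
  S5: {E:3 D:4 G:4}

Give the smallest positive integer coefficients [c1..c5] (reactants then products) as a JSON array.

Coefficients: [3, 2, 3, 3, 4]

E: 3·5+2·0 = 15 | 3·0+3·1+4·3 = 15
D: 3·8+2·8 = 40 | 3·1+3·7+4·4 = 40
G: 3·7+2·8 = 37 | 3·4+3·3+4·4 = 37
Z: 3·7+2·0 = 21 | 3·0+3·7+4·0 = 21
gcd(3,2,3,3,4) = 1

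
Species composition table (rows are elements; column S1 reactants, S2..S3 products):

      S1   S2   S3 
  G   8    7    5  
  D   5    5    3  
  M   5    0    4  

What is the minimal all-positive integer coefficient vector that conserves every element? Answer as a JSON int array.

G: 4·8 = 32 | 1·7+5·5 = 32
D: 4·5 = 20 | 1·5+5·3 = 20
M: 4·5 = 20 | 1·0+5·4 = 20
gcd(4,1,5) = 1

Coefficients: [4, 1, 5]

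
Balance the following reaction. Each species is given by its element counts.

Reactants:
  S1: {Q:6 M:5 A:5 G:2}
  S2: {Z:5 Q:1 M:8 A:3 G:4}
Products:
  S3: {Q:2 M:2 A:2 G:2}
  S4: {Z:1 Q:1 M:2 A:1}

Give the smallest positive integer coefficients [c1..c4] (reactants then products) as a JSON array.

Coefficients: [2, 1, 4, 5]

Z: 2·0+1·5 = 5 | 4·0+5·1 = 5
Q: 2·6+1·1 = 13 | 4·2+5·1 = 13
M: 2·5+1·8 = 18 | 4·2+5·2 = 18
A: 2·5+1·3 = 13 | 4·2+5·1 = 13
G: 2·2+1·4 = 8 | 4·2+5·0 = 8
gcd(2,1,4,5) = 1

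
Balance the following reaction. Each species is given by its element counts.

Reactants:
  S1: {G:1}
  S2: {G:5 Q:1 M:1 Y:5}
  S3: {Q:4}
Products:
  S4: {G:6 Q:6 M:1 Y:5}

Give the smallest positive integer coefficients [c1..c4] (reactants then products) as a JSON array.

Coefficients: [4, 4, 5, 4]

G: 4·1+4·5+5·0 = 24 | 4·6 = 24
Q: 4·0+4·1+5·4 = 24 | 4·6 = 24
M: 4·0+4·1+5·0 = 4 | 4·1 = 4
Y: 4·0+4·5+5·0 = 20 | 4·5 = 20
gcd(4,4,5,4) = 1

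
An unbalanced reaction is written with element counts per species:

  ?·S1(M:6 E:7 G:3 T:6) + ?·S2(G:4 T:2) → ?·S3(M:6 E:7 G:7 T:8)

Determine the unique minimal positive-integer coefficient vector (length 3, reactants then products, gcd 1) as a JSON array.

Coefficients: [1, 1, 1]

M: 1·6+1·0 = 6 | 1·6 = 6
E: 1·7+1·0 = 7 | 1·7 = 7
G: 1·3+1·4 = 7 | 1·7 = 7
T: 1·6+1·2 = 8 | 1·8 = 8
gcd(1,1,1) = 1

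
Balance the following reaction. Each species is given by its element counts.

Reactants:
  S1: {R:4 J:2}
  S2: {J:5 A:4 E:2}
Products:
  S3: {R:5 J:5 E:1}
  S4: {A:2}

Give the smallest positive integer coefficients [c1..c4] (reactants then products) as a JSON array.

Coefficients: [5, 2, 4, 4]

R: 5·4+2·0 = 20 | 4·5+4·0 = 20
J: 5·2+2·5 = 20 | 4·5+4·0 = 20
A: 5·0+2·4 = 8 | 4·0+4·2 = 8
E: 5·0+2·2 = 4 | 4·1+4·0 = 4
gcd(5,2,4,4) = 1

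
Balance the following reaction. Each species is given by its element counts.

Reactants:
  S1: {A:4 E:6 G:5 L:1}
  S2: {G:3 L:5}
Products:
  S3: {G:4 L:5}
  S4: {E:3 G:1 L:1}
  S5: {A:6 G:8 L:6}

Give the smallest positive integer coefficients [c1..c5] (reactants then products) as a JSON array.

A: 3·4+5·0 = 12 | 2·0+6·0+2·6 = 12
E: 3·6+5·0 = 18 | 2·0+6·3+2·0 = 18
G: 3·5+5·3 = 30 | 2·4+6·1+2·8 = 30
L: 3·1+5·5 = 28 | 2·5+6·1+2·6 = 28
gcd(3,5,2,6,2) = 1

Coefficients: [3, 5, 2, 6, 2]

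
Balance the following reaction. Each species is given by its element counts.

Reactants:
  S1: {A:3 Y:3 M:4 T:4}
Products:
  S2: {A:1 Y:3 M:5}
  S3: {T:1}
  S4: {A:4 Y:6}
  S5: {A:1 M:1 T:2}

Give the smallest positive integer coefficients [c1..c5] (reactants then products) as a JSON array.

A: 4·3 = 12 | 2·1+4·0+1·4+6·1 = 12
Y: 4·3 = 12 | 2·3+4·0+1·6+6·0 = 12
M: 4·4 = 16 | 2·5+4·0+1·0+6·1 = 16
T: 4·4 = 16 | 2·0+4·1+1·0+6·2 = 16
gcd(4,2,4,1,6) = 1

Coefficients: [4, 2, 4, 1, 6]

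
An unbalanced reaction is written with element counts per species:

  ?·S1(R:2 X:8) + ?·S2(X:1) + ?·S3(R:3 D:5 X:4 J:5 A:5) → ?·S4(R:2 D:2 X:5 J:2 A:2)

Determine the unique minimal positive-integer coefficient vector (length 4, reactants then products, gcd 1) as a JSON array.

Coefficients: [2, 1, 2, 5]

R: 2·2+1·0+2·3 = 10 | 5·2 = 10
D: 2·0+1·0+2·5 = 10 | 5·2 = 10
X: 2·8+1·1+2·4 = 25 | 5·5 = 25
J: 2·0+1·0+2·5 = 10 | 5·2 = 10
A: 2·0+1·0+2·5 = 10 | 5·2 = 10
gcd(2,1,2,5) = 1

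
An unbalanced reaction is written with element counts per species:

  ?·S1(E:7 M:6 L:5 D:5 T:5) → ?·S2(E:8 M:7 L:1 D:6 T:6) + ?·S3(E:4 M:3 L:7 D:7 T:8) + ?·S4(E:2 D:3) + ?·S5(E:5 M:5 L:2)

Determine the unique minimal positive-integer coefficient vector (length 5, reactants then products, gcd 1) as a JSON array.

E: 6·7 = 42 | 1·8+3·4+1·2+4·5 = 42
M: 6·6 = 36 | 1·7+3·3+1·0+4·5 = 36
L: 6·5 = 30 | 1·1+3·7+1·0+4·2 = 30
D: 6·5 = 30 | 1·6+3·7+1·3+4·0 = 30
T: 6·5 = 30 | 1·6+3·8+1·0+4·0 = 30
gcd(6,1,3,1,4) = 1

Coefficients: [6, 1, 3, 1, 4]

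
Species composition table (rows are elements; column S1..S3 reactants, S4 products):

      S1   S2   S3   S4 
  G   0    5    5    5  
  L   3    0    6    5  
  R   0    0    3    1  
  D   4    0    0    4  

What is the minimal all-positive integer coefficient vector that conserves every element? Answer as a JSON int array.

Coefficients: [3, 2, 1, 3]

G: 3·0+2·5+1·5 = 15 | 3·5 = 15
L: 3·3+2·0+1·6 = 15 | 3·5 = 15
R: 3·0+2·0+1·3 = 3 | 3·1 = 3
D: 3·4+2·0+1·0 = 12 | 3·4 = 12
gcd(3,2,1,3) = 1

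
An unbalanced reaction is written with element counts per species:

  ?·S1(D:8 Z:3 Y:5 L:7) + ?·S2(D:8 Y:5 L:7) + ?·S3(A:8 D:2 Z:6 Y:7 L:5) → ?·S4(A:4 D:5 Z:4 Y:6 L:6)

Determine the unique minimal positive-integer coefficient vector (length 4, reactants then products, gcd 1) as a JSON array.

Coefficients: [2, 1, 3, 6]

A: 2·0+1·0+3·8 = 24 | 6·4 = 24
D: 2·8+1·8+3·2 = 30 | 6·5 = 30
Z: 2·3+1·0+3·6 = 24 | 6·4 = 24
Y: 2·5+1·5+3·7 = 36 | 6·6 = 36
L: 2·7+1·7+3·5 = 36 | 6·6 = 36
gcd(2,1,3,6) = 1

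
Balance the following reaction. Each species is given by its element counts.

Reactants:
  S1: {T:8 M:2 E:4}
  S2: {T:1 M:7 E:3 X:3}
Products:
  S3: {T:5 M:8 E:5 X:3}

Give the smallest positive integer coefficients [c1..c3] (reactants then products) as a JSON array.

T: 1·8+2·1 = 10 | 2·5 = 10
M: 1·2+2·7 = 16 | 2·8 = 16
E: 1·4+2·3 = 10 | 2·5 = 10
X: 1·0+2·3 = 6 | 2·3 = 6
gcd(1,2,2) = 1

Coefficients: [1, 2, 2]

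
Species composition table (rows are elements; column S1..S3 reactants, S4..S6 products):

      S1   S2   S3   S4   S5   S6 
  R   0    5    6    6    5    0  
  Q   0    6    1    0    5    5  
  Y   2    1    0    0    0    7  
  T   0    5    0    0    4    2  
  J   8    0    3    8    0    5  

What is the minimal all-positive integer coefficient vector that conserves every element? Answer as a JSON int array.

Coefficients: [5, 4, 6, 6, 4, 2]

R: 5·0+4·5+6·6 = 56 | 6·6+4·5+2·0 = 56
Q: 5·0+4·6+6·1 = 30 | 6·0+4·5+2·5 = 30
Y: 5·2+4·1+6·0 = 14 | 6·0+4·0+2·7 = 14
T: 5·0+4·5+6·0 = 20 | 6·0+4·4+2·2 = 20
J: 5·8+4·0+6·3 = 58 | 6·8+4·0+2·5 = 58
gcd(5,4,6,6,4,2) = 1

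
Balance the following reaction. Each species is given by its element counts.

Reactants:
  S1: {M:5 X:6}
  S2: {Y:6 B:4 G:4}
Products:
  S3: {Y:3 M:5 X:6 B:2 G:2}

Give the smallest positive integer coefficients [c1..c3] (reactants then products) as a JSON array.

Y: 2·0+1·6 = 6 | 2·3 = 6
M: 2·5+1·0 = 10 | 2·5 = 10
X: 2·6+1·0 = 12 | 2·6 = 12
B: 2·0+1·4 = 4 | 2·2 = 4
G: 2·0+1·4 = 4 | 2·2 = 4
gcd(2,1,2) = 1

Coefficients: [2, 1, 2]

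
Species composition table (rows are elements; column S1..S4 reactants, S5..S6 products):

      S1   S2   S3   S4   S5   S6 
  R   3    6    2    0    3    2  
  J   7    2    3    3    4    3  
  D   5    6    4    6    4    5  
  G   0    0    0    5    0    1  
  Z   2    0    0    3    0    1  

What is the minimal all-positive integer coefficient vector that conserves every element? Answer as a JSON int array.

R: 1·3+1·6+5·2+1·0 = 19 | 3·3+5·2 = 19
J: 1·7+1·2+5·3+1·3 = 27 | 3·4+5·3 = 27
D: 1·5+1·6+5·4+1·6 = 37 | 3·4+5·5 = 37
G: 1·0+1·0+5·0+1·5 = 5 | 3·0+5·1 = 5
Z: 1·2+1·0+5·0+1·3 = 5 | 3·0+5·1 = 5
gcd(1,1,5,1,3,5) = 1

Coefficients: [1, 1, 5, 1, 3, 5]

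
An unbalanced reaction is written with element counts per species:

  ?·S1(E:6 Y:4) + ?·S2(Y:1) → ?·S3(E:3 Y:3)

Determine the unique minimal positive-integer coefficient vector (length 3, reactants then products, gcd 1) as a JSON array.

E: 1·6+2·0 = 6 | 2·3 = 6
Y: 1·4+2·1 = 6 | 2·3 = 6
gcd(1,2,2) = 1

Coefficients: [1, 2, 2]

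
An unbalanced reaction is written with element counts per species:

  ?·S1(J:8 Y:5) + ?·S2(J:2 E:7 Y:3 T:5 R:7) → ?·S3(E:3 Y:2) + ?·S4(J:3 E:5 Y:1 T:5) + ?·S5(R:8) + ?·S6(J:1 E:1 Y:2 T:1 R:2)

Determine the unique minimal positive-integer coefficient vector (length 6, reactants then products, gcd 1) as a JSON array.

J: 1·8+6·2 = 20 | 4·0+5·3+4·0+5·1 = 20
E: 1·0+6·7 = 42 | 4·3+5·5+4·0+5·1 = 42
Y: 1·5+6·3 = 23 | 4·2+5·1+4·0+5·2 = 23
T: 1·0+6·5 = 30 | 4·0+5·5+4·0+5·1 = 30
R: 1·0+6·7 = 42 | 4·0+5·0+4·8+5·2 = 42
gcd(1,6,4,5,4,5) = 1

Coefficients: [1, 6, 4, 5, 4, 5]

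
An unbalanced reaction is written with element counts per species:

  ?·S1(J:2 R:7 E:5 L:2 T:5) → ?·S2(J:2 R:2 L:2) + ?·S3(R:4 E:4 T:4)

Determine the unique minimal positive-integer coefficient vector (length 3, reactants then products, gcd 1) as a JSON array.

J: 4·2 = 8 | 4·2+5·0 = 8
R: 4·7 = 28 | 4·2+5·4 = 28
E: 4·5 = 20 | 4·0+5·4 = 20
L: 4·2 = 8 | 4·2+5·0 = 8
T: 4·5 = 20 | 4·0+5·4 = 20
gcd(4,4,5) = 1

Coefficients: [4, 4, 5]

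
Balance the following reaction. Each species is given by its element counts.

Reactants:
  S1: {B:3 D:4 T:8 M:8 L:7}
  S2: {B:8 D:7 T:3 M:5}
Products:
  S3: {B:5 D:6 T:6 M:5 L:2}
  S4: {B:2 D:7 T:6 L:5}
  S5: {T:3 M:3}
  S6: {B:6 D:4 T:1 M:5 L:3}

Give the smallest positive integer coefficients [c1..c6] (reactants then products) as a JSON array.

Coefficients: [4, 5, 4, 1, 4, 5]

B: 4·3+5·8 = 52 | 4·5+1·2+4·0+5·6 = 52
D: 4·4+5·7 = 51 | 4·6+1·7+4·0+5·4 = 51
T: 4·8+5·3 = 47 | 4·6+1·6+4·3+5·1 = 47
M: 4·8+5·5 = 57 | 4·5+1·0+4·3+5·5 = 57
L: 4·7+5·0 = 28 | 4·2+1·5+4·0+5·3 = 28
gcd(4,5,4,1,4,5) = 1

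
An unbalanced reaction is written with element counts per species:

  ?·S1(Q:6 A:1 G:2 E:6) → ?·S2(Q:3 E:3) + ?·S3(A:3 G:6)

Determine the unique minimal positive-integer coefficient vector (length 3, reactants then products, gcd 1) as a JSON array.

Q: 3·6 = 18 | 6·3+1·0 = 18
A: 3·1 = 3 | 6·0+1·3 = 3
G: 3·2 = 6 | 6·0+1·6 = 6
E: 3·6 = 18 | 6·3+1·0 = 18
gcd(3,6,1) = 1

Coefficients: [3, 6, 1]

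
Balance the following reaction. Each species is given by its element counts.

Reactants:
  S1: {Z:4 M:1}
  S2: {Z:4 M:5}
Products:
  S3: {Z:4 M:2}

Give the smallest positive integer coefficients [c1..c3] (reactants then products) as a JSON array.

Coefficients: [3, 1, 4]

Z: 3·4+1·4 = 16 | 4·4 = 16
M: 3·1+1·5 = 8 | 4·2 = 8
gcd(3,1,4) = 1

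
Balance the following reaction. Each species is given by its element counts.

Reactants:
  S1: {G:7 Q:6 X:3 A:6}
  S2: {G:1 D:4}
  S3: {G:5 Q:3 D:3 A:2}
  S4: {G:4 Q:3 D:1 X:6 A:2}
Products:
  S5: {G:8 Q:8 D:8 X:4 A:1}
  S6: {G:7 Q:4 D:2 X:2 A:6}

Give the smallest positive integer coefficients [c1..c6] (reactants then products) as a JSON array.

Coefficients: [4, 4, 3, 1, 2, 5]

G: 4·7+4·1+3·5+1·4 = 51 | 2·8+5·7 = 51
Q: 4·6+4·0+3·3+1·3 = 36 | 2·8+5·4 = 36
D: 4·0+4·4+3·3+1·1 = 26 | 2·8+5·2 = 26
X: 4·3+4·0+3·0+1·6 = 18 | 2·4+5·2 = 18
A: 4·6+4·0+3·2+1·2 = 32 | 2·1+5·6 = 32
gcd(4,4,3,1,2,5) = 1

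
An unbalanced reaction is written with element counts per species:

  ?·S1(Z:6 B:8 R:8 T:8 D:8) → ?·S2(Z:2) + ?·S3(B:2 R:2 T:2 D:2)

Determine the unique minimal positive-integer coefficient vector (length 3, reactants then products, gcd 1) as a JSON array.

Coefficients: [1, 3, 4]

Z: 1·6 = 6 | 3·2+4·0 = 6
B: 1·8 = 8 | 3·0+4·2 = 8
R: 1·8 = 8 | 3·0+4·2 = 8
T: 1·8 = 8 | 3·0+4·2 = 8
D: 1·8 = 8 | 3·0+4·2 = 8
gcd(1,3,4) = 1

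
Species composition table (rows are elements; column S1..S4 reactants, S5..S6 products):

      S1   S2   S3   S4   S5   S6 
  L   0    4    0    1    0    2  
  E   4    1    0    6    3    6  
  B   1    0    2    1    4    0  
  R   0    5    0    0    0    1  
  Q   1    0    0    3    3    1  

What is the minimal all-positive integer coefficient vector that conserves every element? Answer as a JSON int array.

L: 2·0+1·4+6·0+6·1 = 10 | 5·0+5·2 = 10
E: 2·4+1·1+6·0+6·6 = 45 | 5·3+5·6 = 45
B: 2·1+1·0+6·2+6·1 = 20 | 5·4+5·0 = 20
R: 2·0+1·5+6·0+6·0 = 5 | 5·0+5·1 = 5
Q: 2·1+1·0+6·0+6·3 = 20 | 5·3+5·1 = 20
gcd(2,1,6,6,5,5) = 1

Coefficients: [2, 1, 6, 6, 5, 5]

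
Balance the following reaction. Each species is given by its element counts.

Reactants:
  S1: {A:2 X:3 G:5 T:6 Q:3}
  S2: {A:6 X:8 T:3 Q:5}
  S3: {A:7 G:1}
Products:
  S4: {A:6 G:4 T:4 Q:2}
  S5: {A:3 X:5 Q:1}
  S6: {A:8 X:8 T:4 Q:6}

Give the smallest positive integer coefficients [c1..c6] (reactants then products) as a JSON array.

Coefficients: [3, 6, 5, 5, 5, 4]

A: 3·2+6·6+5·7 = 77 | 5·6+5·3+4·8 = 77
X: 3·3+6·8+5·0 = 57 | 5·0+5·5+4·8 = 57
G: 3·5+6·0+5·1 = 20 | 5·4+5·0+4·0 = 20
T: 3·6+6·3+5·0 = 36 | 5·4+5·0+4·4 = 36
Q: 3·3+6·5+5·0 = 39 | 5·2+5·1+4·6 = 39
gcd(3,6,5,5,5,4) = 1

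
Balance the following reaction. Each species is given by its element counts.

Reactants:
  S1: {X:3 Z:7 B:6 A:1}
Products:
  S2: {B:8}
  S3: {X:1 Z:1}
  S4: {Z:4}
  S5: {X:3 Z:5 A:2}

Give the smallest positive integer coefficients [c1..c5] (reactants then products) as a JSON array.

Coefficients: [4, 3, 6, 3, 2]

X: 4·3 = 12 | 3·0+6·1+3·0+2·3 = 12
Z: 4·7 = 28 | 3·0+6·1+3·4+2·5 = 28
B: 4·6 = 24 | 3·8+6·0+3·0+2·0 = 24
A: 4·1 = 4 | 3·0+6·0+3·0+2·2 = 4
gcd(4,3,6,3,2) = 1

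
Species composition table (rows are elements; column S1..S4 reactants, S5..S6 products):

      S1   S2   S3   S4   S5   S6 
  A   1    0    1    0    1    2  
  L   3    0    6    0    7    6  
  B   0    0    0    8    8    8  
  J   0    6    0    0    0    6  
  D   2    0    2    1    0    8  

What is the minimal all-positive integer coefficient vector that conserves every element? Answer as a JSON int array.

A: 5·1+3·0+4·1+6·0 = 9 | 3·1+3·2 = 9
L: 5·3+3·0+4·6+6·0 = 39 | 3·7+3·6 = 39
B: 5·0+3·0+4·0+6·8 = 48 | 3·8+3·8 = 48
J: 5·0+3·6+4·0+6·0 = 18 | 3·0+3·6 = 18
D: 5·2+3·0+4·2+6·1 = 24 | 3·0+3·8 = 24
gcd(5,3,4,6,3,3) = 1

Coefficients: [5, 3, 4, 6, 3, 3]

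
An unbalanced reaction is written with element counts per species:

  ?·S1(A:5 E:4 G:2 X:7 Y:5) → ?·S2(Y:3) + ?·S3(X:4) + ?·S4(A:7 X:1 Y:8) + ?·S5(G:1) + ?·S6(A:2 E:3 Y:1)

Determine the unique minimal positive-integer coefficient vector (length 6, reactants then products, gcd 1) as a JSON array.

Coefficients: [3, 1, 5, 1, 6, 4]

A: 3·5 = 15 | 1·0+5·0+1·7+6·0+4·2 = 15
E: 3·4 = 12 | 1·0+5·0+1·0+6·0+4·3 = 12
G: 3·2 = 6 | 1·0+5·0+1·0+6·1+4·0 = 6
X: 3·7 = 21 | 1·0+5·4+1·1+6·0+4·0 = 21
Y: 3·5 = 15 | 1·3+5·0+1·8+6·0+4·1 = 15
gcd(3,1,5,1,6,4) = 1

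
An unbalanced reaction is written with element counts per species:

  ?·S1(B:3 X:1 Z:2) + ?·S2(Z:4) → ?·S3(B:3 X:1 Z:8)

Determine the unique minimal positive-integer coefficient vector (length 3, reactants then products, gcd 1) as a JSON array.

Coefficients: [2, 3, 2]

B: 2·3+3·0 = 6 | 2·3 = 6
X: 2·1+3·0 = 2 | 2·1 = 2
Z: 2·2+3·4 = 16 | 2·8 = 16
gcd(2,3,2) = 1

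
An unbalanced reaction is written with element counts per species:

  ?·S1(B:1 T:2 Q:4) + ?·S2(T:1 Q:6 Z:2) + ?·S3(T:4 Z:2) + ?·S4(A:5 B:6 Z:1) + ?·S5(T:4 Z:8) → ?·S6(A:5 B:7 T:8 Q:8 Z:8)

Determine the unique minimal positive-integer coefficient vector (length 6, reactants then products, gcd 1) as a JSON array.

Coefficients: [6, 4, 5, 6, 3, 6]

A: 6·0+4·0+5·0+6·5+3·0 = 30 | 6·5 = 30
B: 6·1+4·0+5·0+6·6+3·0 = 42 | 6·7 = 42
T: 6·2+4·1+5·4+6·0+3·4 = 48 | 6·8 = 48
Q: 6·4+4·6+5·0+6·0+3·0 = 48 | 6·8 = 48
Z: 6·0+4·2+5·2+6·1+3·8 = 48 | 6·8 = 48
gcd(6,4,5,6,3,6) = 1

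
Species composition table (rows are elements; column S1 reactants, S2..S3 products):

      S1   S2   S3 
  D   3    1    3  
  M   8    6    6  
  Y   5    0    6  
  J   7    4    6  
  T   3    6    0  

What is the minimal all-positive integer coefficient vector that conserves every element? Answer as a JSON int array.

D: 6·3 = 18 | 3·1+5·3 = 18
M: 6·8 = 48 | 3·6+5·6 = 48
Y: 6·5 = 30 | 3·0+5·6 = 30
J: 6·7 = 42 | 3·4+5·6 = 42
T: 6·3 = 18 | 3·6+5·0 = 18
gcd(6,3,5) = 1

Coefficients: [6, 3, 5]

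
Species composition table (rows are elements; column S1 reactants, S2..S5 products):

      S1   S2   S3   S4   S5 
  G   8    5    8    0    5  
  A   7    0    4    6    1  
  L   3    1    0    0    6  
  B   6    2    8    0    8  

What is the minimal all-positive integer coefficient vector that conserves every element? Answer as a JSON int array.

G: 6·8 = 48 | 6·5+1·8+6·0+2·5 = 48
A: 6·7 = 42 | 6·0+1·4+6·6+2·1 = 42
L: 6·3 = 18 | 6·1+1·0+6·0+2·6 = 18
B: 6·6 = 36 | 6·2+1·8+6·0+2·8 = 36
gcd(6,6,1,6,2) = 1

Coefficients: [6, 6, 1, 6, 2]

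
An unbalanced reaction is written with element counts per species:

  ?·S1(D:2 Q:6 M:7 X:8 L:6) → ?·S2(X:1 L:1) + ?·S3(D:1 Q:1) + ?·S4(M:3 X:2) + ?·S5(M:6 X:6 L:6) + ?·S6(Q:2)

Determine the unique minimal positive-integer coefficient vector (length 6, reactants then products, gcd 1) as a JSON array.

Coefficients: [3, 6, 6, 3, 2, 6]

D: 3·2 = 6 | 6·0+6·1+3·0+2·0+6·0 = 6
Q: 3·6 = 18 | 6·0+6·1+3·0+2·0+6·2 = 18
M: 3·7 = 21 | 6·0+6·0+3·3+2·6+6·0 = 21
X: 3·8 = 24 | 6·1+6·0+3·2+2·6+6·0 = 24
L: 3·6 = 18 | 6·1+6·0+3·0+2·6+6·0 = 18
gcd(3,6,6,3,2,6) = 1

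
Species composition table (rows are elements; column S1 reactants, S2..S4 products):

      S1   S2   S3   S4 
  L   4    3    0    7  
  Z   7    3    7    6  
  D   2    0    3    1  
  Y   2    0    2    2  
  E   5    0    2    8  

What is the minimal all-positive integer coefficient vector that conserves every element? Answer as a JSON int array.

L: 6·4 = 24 | 1·3+3·0+3·7 = 24
Z: 6·7 = 42 | 1·3+3·7+3·6 = 42
D: 6·2 = 12 | 1·0+3·3+3·1 = 12
Y: 6·2 = 12 | 1·0+3·2+3·2 = 12
E: 6·5 = 30 | 1·0+3·2+3·8 = 30
gcd(6,1,3,3) = 1

Coefficients: [6, 1, 3, 3]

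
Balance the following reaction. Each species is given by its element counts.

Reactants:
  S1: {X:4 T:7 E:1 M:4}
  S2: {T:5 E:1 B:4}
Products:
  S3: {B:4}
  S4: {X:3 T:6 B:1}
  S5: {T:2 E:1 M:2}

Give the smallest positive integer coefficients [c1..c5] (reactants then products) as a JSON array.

X: 3·4+3·0 = 12 | 2·0+4·3+6·0 = 12
T: 3·7+3·5 = 36 | 2·0+4·6+6·2 = 36
E: 3·1+3·1 = 6 | 2·0+4·0+6·1 = 6
M: 3·4+3·0 = 12 | 2·0+4·0+6·2 = 12
B: 3·0+3·4 = 12 | 2·4+4·1+6·0 = 12
gcd(3,3,2,4,6) = 1

Coefficients: [3, 3, 2, 4, 6]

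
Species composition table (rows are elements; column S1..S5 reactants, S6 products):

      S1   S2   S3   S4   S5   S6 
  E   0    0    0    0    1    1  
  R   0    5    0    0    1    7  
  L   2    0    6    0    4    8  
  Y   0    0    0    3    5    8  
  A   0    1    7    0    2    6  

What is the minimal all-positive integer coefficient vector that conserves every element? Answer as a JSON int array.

Coefficients: [4, 6, 2, 5, 5, 5]

E: 4·0+6·0+2·0+5·0+5·1 = 5 | 5·1 = 5
R: 4·0+6·5+2·0+5·0+5·1 = 35 | 5·7 = 35
L: 4·2+6·0+2·6+5·0+5·4 = 40 | 5·8 = 40
Y: 4·0+6·0+2·0+5·3+5·5 = 40 | 5·8 = 40
A: 4·0+6·1+2·7+5·0+5·2 = 30 | 5·6 = 30
gcd(4,6,2,5,5,5) = 1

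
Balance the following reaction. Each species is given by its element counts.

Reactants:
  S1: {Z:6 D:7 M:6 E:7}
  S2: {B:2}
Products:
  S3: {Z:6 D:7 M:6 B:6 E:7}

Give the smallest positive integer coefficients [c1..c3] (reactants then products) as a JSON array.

Coefficients: [1, 3, 1]

Z: 1·6+3·0 = 6 | 1·6 = 6
D: 1·7+3·0 = 7 | 1·7 = 7
M: 1·6+3·0 = 6 | 1·6 = 6
B: 1·0+3·2 = 6 | 1·6 = 6
E: 1·7+3·0 = 7 | 1·7 = 7
gcd(1,3,1) = 1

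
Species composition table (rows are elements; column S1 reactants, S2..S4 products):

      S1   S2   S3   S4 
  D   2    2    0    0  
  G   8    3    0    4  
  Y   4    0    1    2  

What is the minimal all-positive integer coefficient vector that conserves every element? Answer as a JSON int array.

Coefficients: [4, 4, 6, 5]

D: 4·2 = 8 | 4·2+6·0+5·0 = 8
G: 4·8 = 32 | 4·3+6·0+5·4 = 32
Y: 4·4 = 16 | 4·0+6·1+5·2 = 16
gcd(4,4,6,5) = 1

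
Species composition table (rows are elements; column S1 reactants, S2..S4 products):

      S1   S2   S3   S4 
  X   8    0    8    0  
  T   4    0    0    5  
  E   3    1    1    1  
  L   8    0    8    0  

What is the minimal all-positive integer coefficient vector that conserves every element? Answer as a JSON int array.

X: 5·8 = 40 | 6·0+5·8+4·0 = 40
T: 5·4 = 20 | 6·0+5·0+4·5 = 20
E: 5·3 = 15 | 6·1+5·1+4·1 = 15
L: 5·8 = 40 | 6·0+5·8+4·0 = 40
gcd(5,6,5,4) = 1

Coefficients: [5, 6, 5, 4]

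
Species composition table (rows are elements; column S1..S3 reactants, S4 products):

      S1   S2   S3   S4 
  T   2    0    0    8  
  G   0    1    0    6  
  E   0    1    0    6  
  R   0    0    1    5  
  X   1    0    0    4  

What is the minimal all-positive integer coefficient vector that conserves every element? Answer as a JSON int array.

Coefficients: [4, 6, 5, 1]

T: 4·2+6·0+5·0 = 8 | 1·8 = 8
G: 4·0+6·1+5·0 = 6 | 1·6 = 6
E: 4·0+6·1+5·0 = 6 | 1·6 = 6
R: 4·0+6·0+5·1 = 5 | 1·5 = 5
X: 4·1+6·0+5·0 = 4 | 1·4 = 4
gcd(4,6,5,1) = 1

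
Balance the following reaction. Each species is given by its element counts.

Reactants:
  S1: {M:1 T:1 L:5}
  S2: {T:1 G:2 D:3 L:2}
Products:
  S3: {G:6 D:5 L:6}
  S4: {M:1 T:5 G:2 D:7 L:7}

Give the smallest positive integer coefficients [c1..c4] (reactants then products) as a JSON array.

M: 1·1+4·0 = 1 | 1·0+1·1 = 1
T: 1·1+4·1 = 5 | 1·0+1·5 = 5
G: 1·0+4·2 = 8 | 1·6+1·2 = 8
D: 1·0+4·3 = 12 | 1·5+1·7 = 12
L: 1·5+4·2 = 13 | 1·6+1·7 = 13
gcd(1,4,1,1) = 1

Coefficients: [1, 4, 1, 1]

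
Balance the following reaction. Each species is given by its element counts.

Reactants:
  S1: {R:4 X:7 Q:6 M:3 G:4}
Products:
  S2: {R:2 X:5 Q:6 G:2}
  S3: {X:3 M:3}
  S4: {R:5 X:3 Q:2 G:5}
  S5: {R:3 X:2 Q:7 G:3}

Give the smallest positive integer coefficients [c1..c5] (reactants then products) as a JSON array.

R: 5·4 = 20 | 2·2+5·0+2·5+2·3 = 20
X: 5·7 = 35 | 2·5+5·3+2·3+2·2 = 35
Q: 5·6 = 30 | 2·6+5·0+2·2+2·7 = 30
M: 5·3 = 15 | 2·0+5·3+2·0+2·0 = 15
G: 5·4 = 20 | 2·2+5·0+2·5+2·3 = 20
gcd(5,2,5,2,2) = 1

Coefficients: [5, 2, 5, 2, 2]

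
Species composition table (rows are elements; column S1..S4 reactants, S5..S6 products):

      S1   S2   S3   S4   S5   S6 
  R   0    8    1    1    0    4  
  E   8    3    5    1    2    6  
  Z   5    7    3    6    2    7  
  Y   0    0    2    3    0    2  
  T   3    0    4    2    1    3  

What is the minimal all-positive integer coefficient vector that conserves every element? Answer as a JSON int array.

Coefficients: [3, 2, 2, 2, 6, 5]

R: 3·0+2·8+2·1+2·1 = 20 | 6·0+5·4 = 20
E: 3·8+2·3+2·5+2·1 = 42 | 6·2+5·6 = 42
Z: 3·5+2·7+2·3+2·6 = 47 | 6·2+5·7 = 47
Y: 3·0+2·0+2·2+2·3 = 10 | 6·0+5·2 = 10
T: 3·3+2·0+2·4+2·2 = 21 | 6·1+5·3 = 21
gcd(3,2,2,2,6,5) = 1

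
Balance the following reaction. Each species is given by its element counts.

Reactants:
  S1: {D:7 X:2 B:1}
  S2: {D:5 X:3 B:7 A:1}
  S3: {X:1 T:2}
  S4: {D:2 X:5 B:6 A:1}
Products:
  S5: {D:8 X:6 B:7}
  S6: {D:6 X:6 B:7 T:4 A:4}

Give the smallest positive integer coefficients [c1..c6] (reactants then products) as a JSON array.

Coefficients: [5, 3, 4, 5, 6, 2]

D: 5·7+3·5+4·0+5·2 = 60 | 6·8+2·6 = 60
X: 5·2+3·3+4·1+5·5 = 48 | 6·6+2·6 = 48
B: 5·1+3·7+4·0+5·6 = 56 | 6·7+2·7 = 56
T: 5·0+3·0+4·2+5·0 = 8 | 6·0+2·4 = 8
A: 5·0+3·1+4·0+5·1 = 8 | 6·0+2·4 = 8
gcd(5,3,4,5,6,2) = 1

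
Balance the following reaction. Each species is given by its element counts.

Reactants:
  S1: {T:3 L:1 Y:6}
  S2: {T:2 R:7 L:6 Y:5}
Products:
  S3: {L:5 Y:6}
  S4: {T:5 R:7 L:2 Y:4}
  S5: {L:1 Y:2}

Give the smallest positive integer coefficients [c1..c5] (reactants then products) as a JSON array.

T: 4·3+4·2 = 20 | 3·0+4·5+5·0 = 20
R: 4·0+4·7 = 28 | 3·0+4·7+5·0 = 28
L: 4·1+4·6 = 28 | 3·5+4·2+5·1 = 28
Y: 4·6+4·5 = 44 | 3·6+4·4+5·2 = 44
gcd(4,4,3,4,5) = 1

Coefficients: [4, 4, 3, 4, 5]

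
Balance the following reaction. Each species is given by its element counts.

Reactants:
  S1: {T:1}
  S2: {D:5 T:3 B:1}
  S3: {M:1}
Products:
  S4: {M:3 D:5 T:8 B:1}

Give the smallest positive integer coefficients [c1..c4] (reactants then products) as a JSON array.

Coefficients: [5, 1, 3, 1]

M: 5·0+1·0+3·1 = 3 | 1·3 = 3
D: 5·0+1·5+3·0 = 5 | 1·5 = 5
T: 5·1+1·3+3·0 = 8 | 1·8 = 8
B: 5·0+1·1+3·0 = 1 | 1·1 = 1
gcd(5,1,3,1) = 1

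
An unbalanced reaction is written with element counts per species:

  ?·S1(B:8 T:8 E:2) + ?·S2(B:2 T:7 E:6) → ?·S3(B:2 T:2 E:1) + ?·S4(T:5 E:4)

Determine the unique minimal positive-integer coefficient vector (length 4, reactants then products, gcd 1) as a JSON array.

B: 1·8+2·2 = 12 | 6·2+2·0 = 12
T: 1·8+2·7 = 22 | 6·2+2·5 = 22
E: 1·2+2·6 = 14 | 6·1+2·4 = 14
gcd(1,2,6,2) = 1

Coefficients: [1, 2, 6, 2]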